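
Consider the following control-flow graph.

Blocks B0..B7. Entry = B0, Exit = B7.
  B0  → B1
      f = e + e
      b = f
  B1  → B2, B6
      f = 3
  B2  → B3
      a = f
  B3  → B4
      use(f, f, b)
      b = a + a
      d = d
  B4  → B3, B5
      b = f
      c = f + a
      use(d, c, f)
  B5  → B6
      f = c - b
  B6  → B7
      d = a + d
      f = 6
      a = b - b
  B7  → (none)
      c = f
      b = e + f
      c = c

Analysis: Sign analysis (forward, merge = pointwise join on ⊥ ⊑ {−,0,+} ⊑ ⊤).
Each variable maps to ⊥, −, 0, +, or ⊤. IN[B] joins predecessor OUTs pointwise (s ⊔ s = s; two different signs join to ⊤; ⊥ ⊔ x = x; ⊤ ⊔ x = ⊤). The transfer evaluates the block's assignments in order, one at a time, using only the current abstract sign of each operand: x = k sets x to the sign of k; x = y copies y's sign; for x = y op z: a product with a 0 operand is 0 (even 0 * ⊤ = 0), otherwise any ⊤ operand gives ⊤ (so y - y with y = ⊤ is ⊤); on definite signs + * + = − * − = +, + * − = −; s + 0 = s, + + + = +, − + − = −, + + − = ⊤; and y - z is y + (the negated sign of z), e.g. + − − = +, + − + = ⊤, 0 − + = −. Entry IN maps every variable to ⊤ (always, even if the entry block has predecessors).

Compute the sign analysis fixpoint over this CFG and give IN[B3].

Per-block solution:
  B0:   IN=(all ⊤)   OUT=(all ⊤)
  B1:   IN=(all ⊤)   OUT={f:+; rest ⊤}
  B2:   IN={f:+; rest ⊤}   OUT={a:+, f:+; rest ⊤}
  B3:   IN={a:+, f:+; rest ⊤}   OUT={a:+, b:+, f:+; rest ⊤}
  B4:   IN={a:+, b:+, f:+; rest ⊤}   OUT={a:+, b:+, c:+, f:+; rest ⊤}
  B5:   IN={a:+, b:+, c:+, f:+; rest ⊤}   OUT={a:+, b:+, c:+; rest ⊤}
  B6:   IN=(all ⊤)   OUT={f:+; rest ⊤}
  B7:   IN={f:+; rest ⊤}   OUT={c:+, f:+; rest ⊤}

Merge at B3: IN[B3] = OUT[B2] ⊔ OUT[B4] = {a: +, b: ⊤, c: ⊤, d: ⊤, e: ⊤, f: +}

Answer: {a: +, b: ⊤, c: ⊤, d: ⊤, e: ⊤, f: +}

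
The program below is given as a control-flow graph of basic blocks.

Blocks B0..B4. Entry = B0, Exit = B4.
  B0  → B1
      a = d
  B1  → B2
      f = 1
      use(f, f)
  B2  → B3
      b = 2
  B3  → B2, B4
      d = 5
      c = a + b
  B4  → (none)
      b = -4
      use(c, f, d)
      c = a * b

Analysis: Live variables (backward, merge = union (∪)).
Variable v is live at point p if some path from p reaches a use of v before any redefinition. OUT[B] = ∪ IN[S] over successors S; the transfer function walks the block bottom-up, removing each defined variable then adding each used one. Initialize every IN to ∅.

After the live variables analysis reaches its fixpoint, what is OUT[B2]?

Fixpoint table:
  B0:  IN={d}  OUT={a}
  B1:  IN={a}  OUT={a, f}
  B2:  IN={a, f}  OUT={a, b, f}
  B3:  IN={a, b, f}  OUT={a, c, d, f}
  B4:  IN={a, c, d, f}  OUT={}

Merge at B2: OUT[B2] = IN[B3] = {a, b, f}

Answer: {a, b, f}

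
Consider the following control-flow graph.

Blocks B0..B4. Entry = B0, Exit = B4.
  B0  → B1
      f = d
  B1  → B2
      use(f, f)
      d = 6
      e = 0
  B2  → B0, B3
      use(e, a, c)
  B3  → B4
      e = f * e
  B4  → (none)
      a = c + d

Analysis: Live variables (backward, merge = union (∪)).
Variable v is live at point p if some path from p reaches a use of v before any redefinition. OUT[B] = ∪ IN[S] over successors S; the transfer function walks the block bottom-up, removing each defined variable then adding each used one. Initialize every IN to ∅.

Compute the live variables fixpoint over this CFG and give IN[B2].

Answer: {a, c, d, e, f}

Trace:
Fixpoint table:
  B0: | IN={a, c, d} | OUT={a, c, f}
  B1: | IN={a, c, f} | OUT={a, c, d, e, f}
  B2: | IN={a, c, d, e, f} | OUT={a, c, d, e, f}
  B3: | IN={c, d, e, f} | OUT={c, d}
  B4: | IN={c, d} | OUT={}

Merge at B2: OUT[B2] = IN[B0] ⊔ IN[B3] = {a, c, d, e, f}
Applying B2's transfer function to that OUT value gives IN[B2] (row B2 above).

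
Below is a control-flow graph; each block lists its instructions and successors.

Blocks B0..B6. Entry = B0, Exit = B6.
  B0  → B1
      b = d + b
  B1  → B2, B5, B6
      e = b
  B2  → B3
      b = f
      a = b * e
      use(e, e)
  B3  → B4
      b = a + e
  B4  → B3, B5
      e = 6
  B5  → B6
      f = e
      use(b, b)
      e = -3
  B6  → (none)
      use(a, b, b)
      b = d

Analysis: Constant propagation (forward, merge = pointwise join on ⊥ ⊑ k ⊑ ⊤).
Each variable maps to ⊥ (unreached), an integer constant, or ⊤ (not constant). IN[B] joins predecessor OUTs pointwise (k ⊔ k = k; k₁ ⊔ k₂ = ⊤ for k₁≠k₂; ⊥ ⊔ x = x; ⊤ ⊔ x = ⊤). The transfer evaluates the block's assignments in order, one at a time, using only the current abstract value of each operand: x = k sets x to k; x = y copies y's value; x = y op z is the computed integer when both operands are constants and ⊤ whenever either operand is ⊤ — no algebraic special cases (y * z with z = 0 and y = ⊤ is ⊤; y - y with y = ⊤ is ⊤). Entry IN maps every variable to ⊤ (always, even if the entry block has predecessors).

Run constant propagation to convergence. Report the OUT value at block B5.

Answer: {a: ⊤, b: ⊤, c: ⊤, d: ⊤, e: -3, f: ⊤}

Derivation:
Per-block solution:
  B0: | IN=(all ⊤) | OUT=(all ⊤)
  B1: | IN=(all ⊤) | OUT=(all ⊤)
  B2: | IN=(all ⊤) | OUT=(all ⊤)
  B3: | IN=(all ⊤) | OUT=(all ⊤)
  B4: | IN=(all ⊤) | OUT={e:6; rest ⊤}
  B5: | IN=(all ⊤) | OUT={e:-3; rest ⊤}
  B6: | IN=(all ⊤) | OUT=(all ⊤)

Merge at B5: IN[B5] = OUT[B1] ⊔ OUT[B4] = {a: ⊤, b: ⊤, c: ⊤, d: ⊤, e: ⊤, f: ⊤}
Applying B5's transfer function to that IN value gives OUT[B5] (row B5 above).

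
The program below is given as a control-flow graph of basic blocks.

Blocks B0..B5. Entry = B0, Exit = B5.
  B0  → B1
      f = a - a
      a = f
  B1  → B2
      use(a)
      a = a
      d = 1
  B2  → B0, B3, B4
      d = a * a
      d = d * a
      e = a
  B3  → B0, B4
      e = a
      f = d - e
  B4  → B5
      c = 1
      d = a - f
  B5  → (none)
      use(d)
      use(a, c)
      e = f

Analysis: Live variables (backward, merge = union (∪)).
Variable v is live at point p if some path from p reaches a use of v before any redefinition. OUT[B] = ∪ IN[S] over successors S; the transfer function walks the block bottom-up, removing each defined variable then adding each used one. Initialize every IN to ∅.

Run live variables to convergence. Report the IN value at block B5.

Converged values:
  B0:  IN={a}  OUT={a, f}
  B1:  IN={a, f}  OUT={a, f}
  B2:  IN={a, f}  OUT={a, d, f}
  B3:  IN={a, d}  OUT={a, f}
  B4:  IN={a, f}  OUT={a, c, d, f}
  B5:  IN={a, c, d, f}  OUT={}

B5 is the boundary node: OUT[B5] = {}
Applying B5's transfer function to that OUT value gives IN[B5] (row B5 above).

Answer: {a, c, d, f}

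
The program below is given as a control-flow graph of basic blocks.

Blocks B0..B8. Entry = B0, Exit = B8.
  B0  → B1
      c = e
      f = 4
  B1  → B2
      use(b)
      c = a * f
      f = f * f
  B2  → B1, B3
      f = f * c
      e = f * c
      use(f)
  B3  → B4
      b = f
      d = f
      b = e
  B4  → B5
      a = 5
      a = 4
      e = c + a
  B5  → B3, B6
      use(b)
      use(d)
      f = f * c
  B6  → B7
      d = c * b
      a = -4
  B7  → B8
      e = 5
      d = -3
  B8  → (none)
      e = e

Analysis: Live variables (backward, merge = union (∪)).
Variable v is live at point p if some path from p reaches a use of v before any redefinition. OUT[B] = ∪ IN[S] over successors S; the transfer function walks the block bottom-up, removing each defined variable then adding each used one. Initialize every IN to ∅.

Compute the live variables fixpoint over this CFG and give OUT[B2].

Per-block solution:
  B0:  IN={a, b, e}  OUT={a, b, f}
  B1:  IN={a, b, f}  OUT={a, b, c, f}
  B2:  IN={a, b, c, f}  OUT={a, b, c, e, f}
  B3:  IN={c, e, f}  OUT={b, c, d, f}
  B4:  IN={b, c, d, f}  OUT={b, c, d, e, f}
  B5:  IN={b, c, d, e, f}  OUT={b, c, e, f}
  B6:  IN={b, c}  OUT={}
  B7:  IN={}  OUT={e}
  B8:  IN={e}  OUT={}

Merge at B2: OUT[B2] = IN[B1] ⊔ IN[B3] = {a, b, c, e, f}

Answer: {a, b, c, e, f}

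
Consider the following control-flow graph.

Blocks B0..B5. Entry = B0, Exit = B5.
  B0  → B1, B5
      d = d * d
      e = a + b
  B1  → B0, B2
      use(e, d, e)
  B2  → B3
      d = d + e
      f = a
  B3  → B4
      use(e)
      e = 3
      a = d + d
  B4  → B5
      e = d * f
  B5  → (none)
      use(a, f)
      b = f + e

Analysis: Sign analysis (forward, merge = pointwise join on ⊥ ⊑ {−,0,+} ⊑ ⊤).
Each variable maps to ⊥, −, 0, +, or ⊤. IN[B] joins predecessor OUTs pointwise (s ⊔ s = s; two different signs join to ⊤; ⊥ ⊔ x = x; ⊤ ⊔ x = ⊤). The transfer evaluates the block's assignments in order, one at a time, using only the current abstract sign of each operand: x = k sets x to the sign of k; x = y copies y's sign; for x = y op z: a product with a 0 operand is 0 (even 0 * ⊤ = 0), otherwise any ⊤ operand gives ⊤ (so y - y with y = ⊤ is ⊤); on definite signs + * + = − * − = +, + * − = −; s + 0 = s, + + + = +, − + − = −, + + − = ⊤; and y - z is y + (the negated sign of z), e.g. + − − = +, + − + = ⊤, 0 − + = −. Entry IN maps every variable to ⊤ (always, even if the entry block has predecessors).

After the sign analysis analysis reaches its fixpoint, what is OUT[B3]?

Answer: {a: ⊤, b: ⊤, c: ⊤, d: ⊤, e: +, f: ⊤}

Trace:
Per-block solution:
  B0:  IN=(all ⊤)  OUT=(all ⊤)
  B1:  IN=(all ⊤)  OUT=(all ⊤)
  B2:  IN=(all ⊤)  OUT=(all ⊤)
  B3:  IN=(all ⊤)  OUT={e:+; rest ⊤}
  B4:  IN={e:+; rest ⊤}  OUT=(all ⊤)
  B5:  IN=(all ⊤)  OUT=(all ⊤)

Merge at B3: IN[B3] = OUT[B2] = {a: ⊤, b: ⊤, c: ⊤, d: ⊤, e: ⊤, f: ⊤}
Applying B3's transfer function to that IN value gives OUT[B3] (row B3 above).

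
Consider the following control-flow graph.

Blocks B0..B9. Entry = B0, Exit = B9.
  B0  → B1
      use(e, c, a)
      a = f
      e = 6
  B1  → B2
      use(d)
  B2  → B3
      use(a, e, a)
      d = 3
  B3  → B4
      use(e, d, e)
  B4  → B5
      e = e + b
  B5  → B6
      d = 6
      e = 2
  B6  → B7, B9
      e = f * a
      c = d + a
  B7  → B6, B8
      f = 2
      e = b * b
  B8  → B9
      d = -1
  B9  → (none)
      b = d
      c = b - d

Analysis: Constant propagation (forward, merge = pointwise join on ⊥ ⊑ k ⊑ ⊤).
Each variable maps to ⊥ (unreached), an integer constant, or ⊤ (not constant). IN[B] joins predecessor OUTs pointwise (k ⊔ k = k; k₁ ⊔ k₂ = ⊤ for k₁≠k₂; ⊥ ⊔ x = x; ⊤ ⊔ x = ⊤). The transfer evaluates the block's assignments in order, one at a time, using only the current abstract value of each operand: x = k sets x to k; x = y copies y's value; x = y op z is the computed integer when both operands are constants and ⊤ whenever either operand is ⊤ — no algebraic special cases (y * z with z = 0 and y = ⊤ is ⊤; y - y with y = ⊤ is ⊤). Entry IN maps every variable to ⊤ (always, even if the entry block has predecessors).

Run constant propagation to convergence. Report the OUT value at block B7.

Converged values:
  B0:  IN=(all ⊤)  OUT={e:6; rest ⊤}
  B1:  IN={e:6; rest ⊤}  OUT={e:6; rest ⊤}
  B2:  IN={e:6; rest ⊤}  OUT={d:3, e:6; rest ⊤}
  B3:  IN={d:3, e:6; rest ⊤}  OUT={d:3, e:6; rest ⊤}
  B4:  IN={d:3, e:6; rest ⊤}  OUT={d:3; rest ⊤}
  B5:  IN={d:3; rest ⊤}  OUT={d:6, e:2; rest ⊤}
  B6:  IN={d:6; rest ⊤}  OUT={d:6; rest ⊤}
  B7:  IN={d:6; rest ⊤}  OUT={d:6, f:2; rest ⊤}
  B8:  IN={d:6, f:2; rest ⊤}  OUT={d:-1, f:2; rest ⊤}
  B9:  IN=(all ⊤)  OUT=(all ⊤)

Merge at B7: IN[B7] = OUT[B6] = {a: ⊤, b: ⊤, c: ⊤, d: 6, e: ⊤, f: ⊤}
Applying B7's transfer function to that IN value gives OUT[B7] (row B7 above).

Answer: {a: ⊤, b: ⊤, c: ⊤, d: 6, e: ⊤, f: 2}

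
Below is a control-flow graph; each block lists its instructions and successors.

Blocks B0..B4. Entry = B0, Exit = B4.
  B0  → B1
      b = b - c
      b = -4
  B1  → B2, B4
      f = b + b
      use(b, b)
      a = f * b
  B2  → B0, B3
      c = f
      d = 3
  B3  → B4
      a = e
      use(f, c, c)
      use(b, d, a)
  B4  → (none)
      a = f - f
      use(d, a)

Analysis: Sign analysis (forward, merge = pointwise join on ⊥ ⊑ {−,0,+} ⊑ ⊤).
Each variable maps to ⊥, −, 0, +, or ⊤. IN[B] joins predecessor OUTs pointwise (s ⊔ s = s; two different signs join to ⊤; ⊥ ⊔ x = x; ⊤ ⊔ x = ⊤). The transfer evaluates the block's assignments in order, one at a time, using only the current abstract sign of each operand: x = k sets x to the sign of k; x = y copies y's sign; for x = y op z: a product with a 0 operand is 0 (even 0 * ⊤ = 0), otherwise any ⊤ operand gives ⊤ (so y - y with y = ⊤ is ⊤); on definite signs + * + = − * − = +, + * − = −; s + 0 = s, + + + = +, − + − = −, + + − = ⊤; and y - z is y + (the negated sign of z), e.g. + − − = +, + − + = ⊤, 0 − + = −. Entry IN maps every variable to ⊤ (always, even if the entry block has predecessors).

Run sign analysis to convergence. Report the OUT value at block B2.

Answer: {a: +, b: -, c: -, d: +, e: ⊤, f: -}

Trace:
Fixpoint table:
  B0: | IN=(all ⊤) | OUT={b:-; rest ⊤}
  B1: | IN={b:-; rest ⊤} | OUT={a:+, b:-, f:-; rest ⊤}
  B2: | IN={a:+, b:-, f:-; rest ⊤} | OUT={a:+, b:-, c:-, d:+, f:-; rest ⊤}
  B3: | IN={a:+, b:-, c:-, d:+, f:-; rest ⊤} | OUT={b:-, c:-, d:+, f:-; rest ⊤}
  B4: | IN={b:-, f:-; rest ⊤} | OUT={b:-, f:-; rest ⊤}

Merge at B2: IN[B2] = OUT[B1] = {a: +, b: -, c: ⊤, d: ⊤, e: ⊤, f: -}
Applying B2's transfer function to that IN value gives OUT[B2] (row B2 above).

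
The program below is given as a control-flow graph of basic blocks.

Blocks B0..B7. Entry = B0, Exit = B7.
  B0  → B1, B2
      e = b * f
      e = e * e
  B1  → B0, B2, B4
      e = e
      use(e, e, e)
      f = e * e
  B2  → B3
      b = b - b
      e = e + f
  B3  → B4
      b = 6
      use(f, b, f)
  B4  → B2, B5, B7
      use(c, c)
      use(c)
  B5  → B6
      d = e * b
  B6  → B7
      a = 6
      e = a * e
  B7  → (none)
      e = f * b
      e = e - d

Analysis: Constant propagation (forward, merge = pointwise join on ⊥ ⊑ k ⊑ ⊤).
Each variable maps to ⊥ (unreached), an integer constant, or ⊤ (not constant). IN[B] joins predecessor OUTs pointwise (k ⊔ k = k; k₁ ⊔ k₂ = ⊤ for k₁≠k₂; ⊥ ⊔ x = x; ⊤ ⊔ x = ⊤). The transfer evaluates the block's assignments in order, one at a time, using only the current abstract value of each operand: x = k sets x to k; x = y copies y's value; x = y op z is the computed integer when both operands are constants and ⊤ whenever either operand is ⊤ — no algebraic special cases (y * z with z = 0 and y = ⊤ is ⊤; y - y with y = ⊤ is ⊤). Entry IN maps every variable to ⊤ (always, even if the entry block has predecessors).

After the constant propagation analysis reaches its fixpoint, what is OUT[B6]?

Fixpoint table:
  B0:  IN=(all ⊤)  OUT=(all ⊤)
  B1:  IN=(all ⊤)  OUT=(all ⊤)
  B2:  IN=(all ⊤)  OUT=(all ⊤)
  B3:  IN=(all ⊤)  OUT={b:6; rest ⊤}
  B4:  IN=(all ⊤)  OUT=(all ⊤)
  B5:  IN=(all ⊤)  OUT=(all ⊤)
  B6:  IN=(all ⊤)  OUT={a:6; rest ⊤}
  B7:  IN=(all ⊤)  OUT=(all ⊤)

Merge at B6: IN[B6] = OUT[B5] = {a: ⊤, b: ⊤, c: ⊤, d: ⊤, e: ⊤, f: ⊤}
Applying B6's transfer function to that IN value gives OUT[B6] (row B6 above).

Answer: {a: 6, b: ⊤, c: ⊤, d: ⊤, e: ⊤, f: ⊤}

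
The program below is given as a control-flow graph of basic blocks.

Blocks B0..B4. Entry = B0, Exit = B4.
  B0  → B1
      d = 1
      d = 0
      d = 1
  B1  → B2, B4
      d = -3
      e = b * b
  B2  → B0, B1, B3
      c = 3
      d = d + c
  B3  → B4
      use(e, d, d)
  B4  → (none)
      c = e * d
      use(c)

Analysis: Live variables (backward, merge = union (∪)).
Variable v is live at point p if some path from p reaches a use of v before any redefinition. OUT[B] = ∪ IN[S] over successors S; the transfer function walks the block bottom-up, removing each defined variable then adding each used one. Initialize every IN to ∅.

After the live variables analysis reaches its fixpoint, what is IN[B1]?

Answer: {b}

Derivation:
Per-block solution:
  B0:   IN={b}   OUT={b}
  B1:   IN={b}   OUT={b, d, e}
  B2:   IN={b, d, e}   OUT={b, d, e}
  B3:   IN={d, e}   OUT={d, e}
  B4:   IN={d, e}   OUT={}

Merge at B1: OUT[B1] = IN[B2] ⊔ IN[B4] = {b, d, e}
Applying B1's transfer function to that OUT value gives IN[B1] (row B1 above).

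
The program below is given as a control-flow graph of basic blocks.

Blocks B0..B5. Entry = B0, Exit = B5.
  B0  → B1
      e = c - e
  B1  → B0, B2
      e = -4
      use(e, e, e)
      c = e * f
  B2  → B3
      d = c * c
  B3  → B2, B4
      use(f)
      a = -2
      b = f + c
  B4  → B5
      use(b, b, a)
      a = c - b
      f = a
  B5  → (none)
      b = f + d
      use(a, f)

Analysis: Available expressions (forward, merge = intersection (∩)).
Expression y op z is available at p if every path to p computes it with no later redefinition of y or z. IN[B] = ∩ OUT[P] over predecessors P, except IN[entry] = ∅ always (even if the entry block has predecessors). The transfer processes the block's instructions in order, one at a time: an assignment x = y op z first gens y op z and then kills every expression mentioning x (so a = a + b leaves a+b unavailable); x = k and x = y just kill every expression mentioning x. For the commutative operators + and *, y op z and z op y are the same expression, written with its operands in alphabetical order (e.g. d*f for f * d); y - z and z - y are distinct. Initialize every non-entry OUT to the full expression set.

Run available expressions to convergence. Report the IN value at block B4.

Fixpoint table:
  B0:  IN={}  OUT={}
  B1:  IN={}  OUT={e*f}
  B2:  IN={e*f}  OUT={c*c, e*f}
  B3:  IN={c*c, e*f}  OUT={c*c, c+f, e*f}
  B4:  IN={c*c, c+f, e*f}  OUT={c*c, c-b}
  B5:  IN={c*c, c-b}  OUT={c*c, d+f}

Merge at B4: IN[B4] = OUT[B3] = {c*c, c+f, e*f}

Answer: {c*c, c+f, e*f}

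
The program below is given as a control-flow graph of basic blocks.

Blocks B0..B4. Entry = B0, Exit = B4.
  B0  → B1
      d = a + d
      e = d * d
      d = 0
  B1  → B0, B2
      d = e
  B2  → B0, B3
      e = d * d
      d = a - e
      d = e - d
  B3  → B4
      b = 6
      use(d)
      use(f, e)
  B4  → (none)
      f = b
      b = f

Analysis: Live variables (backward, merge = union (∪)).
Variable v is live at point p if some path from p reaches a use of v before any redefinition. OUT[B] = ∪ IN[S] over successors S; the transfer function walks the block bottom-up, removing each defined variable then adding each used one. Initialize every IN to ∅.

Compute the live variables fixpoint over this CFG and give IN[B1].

Answer: {a, e, f}

Trace:
Per-block solution:
  B0: | IN={a, d, f} | OUT={a, e, f}
  B1: | IN={a, e, f} | OUT={a, d, f}
  B2: | IN={a, d, f} | OUT={a, d, e, f}
  B3: | IN={d, e, f} | OUT={b}
  B4: | IN={b} | OUT={}

Merge at B1: OUT[B1] = IN[B0] ⊔ IN[B2] = {a, d, f}
Applying B1's transfer function to that OUT value gives IN[B1] (row B1 above).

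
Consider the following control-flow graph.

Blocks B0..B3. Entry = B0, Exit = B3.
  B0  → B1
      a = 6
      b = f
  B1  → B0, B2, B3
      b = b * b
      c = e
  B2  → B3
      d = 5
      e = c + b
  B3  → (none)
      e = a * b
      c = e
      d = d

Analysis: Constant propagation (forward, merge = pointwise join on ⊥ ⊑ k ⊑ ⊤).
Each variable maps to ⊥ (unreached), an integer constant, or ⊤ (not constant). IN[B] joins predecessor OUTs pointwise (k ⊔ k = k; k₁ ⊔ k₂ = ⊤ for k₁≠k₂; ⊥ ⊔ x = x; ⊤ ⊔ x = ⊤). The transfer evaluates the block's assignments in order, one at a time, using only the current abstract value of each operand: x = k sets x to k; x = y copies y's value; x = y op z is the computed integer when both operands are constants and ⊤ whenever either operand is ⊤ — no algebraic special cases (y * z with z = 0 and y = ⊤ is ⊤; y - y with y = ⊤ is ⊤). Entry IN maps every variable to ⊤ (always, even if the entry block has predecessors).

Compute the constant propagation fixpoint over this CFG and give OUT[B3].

Fixpoint table:
  B0:  IN=(all ⊤)  OUT={a:6; rest ⊤}
  B1:  IN={a:6; rest ⊤}  OUT={a:6; rest ⊤}
  B2:  IN={a:6; rest ⊤}  OUT={a:6, d:5; rest ⊤}
  B3:  IN={a:6; rest ⊤}  OUT={a:6; rest ⊤}

Merge at B3: IN[B3] = OUT[B1] ⊔ OUT[B2] = {a: 6, b: ⊤, c: ⊤, d: ⊤, e: ⊤, f: ⊤}
Applying B3's transfer function to that IN value gives OUT[B3] (row B3 above).

Answer: {a: 6, b: ⊤, c: ⊤, d: ⊤, e: ⊤, f: ⊤}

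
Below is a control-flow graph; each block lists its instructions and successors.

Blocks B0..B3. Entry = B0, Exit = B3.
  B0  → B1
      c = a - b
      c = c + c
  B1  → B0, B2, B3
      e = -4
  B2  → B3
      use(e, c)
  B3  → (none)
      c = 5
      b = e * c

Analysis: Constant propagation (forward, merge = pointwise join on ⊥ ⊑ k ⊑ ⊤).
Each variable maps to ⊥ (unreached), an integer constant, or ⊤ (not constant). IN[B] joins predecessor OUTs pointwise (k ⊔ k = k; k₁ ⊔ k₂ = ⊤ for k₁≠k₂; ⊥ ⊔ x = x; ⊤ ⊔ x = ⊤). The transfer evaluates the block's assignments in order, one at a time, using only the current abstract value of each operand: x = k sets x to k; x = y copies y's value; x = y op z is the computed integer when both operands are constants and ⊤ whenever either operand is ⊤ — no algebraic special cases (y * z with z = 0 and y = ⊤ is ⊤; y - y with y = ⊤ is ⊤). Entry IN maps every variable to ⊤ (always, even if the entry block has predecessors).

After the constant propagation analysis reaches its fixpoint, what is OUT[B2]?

Answer: {a: ⊤, b: ⊤, c: ⊤, d: ⊤, e: -4, f: ⊤}

Derivation:
Converged values:
  B0: | IN=(all ⊤) | OUT=(all ⊤)
  B1: | IN=(all ⊤) | OUT={e:-4; rest ⊤}
  B2: | IN={e:-4; rest ⊤} | OUT={e:-4; rest ⊤}
  B3: | IN={e:-4; rest ⊤} | OUT={b:-20, c:5, e:-4; rest ⊤}

Merge at B2: IN[B2] = OUT[B1] = {a: ⊤, b: ⊤, c: ⊤, d: ⊤, e: -4, f: ⊤}
Applying B2's transfer function to that IN value gives OUT[B2] (row B2 above).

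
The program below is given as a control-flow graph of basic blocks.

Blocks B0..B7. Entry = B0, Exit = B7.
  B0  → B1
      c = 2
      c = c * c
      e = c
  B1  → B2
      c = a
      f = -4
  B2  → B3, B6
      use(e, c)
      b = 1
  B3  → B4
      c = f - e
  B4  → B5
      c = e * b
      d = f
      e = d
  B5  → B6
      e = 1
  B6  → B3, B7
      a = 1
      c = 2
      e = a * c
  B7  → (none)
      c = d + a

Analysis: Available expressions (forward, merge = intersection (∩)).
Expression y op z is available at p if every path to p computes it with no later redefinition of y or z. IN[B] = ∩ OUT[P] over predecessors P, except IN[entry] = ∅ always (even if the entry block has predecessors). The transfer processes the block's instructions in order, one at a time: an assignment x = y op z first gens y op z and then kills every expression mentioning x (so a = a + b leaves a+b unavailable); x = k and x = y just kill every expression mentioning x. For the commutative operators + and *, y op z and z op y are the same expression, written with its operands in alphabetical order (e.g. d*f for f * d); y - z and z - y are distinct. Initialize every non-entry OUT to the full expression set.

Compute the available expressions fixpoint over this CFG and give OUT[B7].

Fixpoint table:
  B0:   IN={}   OUT={}
  B1:   IN={}   OUT={}
  B2:   IN={}   OUT={}
  B3:   IN={}   OUT={f-e}
  B4:   IN={f-e}   OUT={}
  B5:   IN={}   OUT={}
  B6:   IN={}   OUT={a*c}
  B7:   IN={a*c}   OUT={a+d}

Merge at B7: IN[B7] = OUT[B6] = {a*c}
Applying B7's transfer function to that IN value gives OUT[B7] (row B7 above).

Answer: {a+d}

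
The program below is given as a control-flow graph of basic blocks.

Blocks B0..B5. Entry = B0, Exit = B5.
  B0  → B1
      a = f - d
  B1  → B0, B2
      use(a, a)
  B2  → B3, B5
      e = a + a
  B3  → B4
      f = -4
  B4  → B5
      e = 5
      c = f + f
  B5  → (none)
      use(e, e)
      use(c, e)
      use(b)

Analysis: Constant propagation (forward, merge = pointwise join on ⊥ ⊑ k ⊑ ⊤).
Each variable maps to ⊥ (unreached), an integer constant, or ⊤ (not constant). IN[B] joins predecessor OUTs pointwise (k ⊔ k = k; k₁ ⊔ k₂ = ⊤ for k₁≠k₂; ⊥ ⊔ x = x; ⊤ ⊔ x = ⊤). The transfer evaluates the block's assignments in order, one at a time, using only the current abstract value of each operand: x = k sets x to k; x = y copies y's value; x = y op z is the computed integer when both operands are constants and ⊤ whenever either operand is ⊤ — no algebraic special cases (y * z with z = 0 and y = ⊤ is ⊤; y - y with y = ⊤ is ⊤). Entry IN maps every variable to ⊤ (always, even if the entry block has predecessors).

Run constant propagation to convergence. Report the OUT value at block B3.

Answer: {a: ⊤, b: ⊤, c: ⊤, d: ⊤, e: ⊤, f: -4}

Working:
Converged values:
  B0:  IN=(all ⊤)  OUT=(all ⊤)
  B1:  IN=(all ⊤)  OUT=(all ⊤)
  B2:  IN=(all ⊤)  OUT=(all ⊤)
  B3:  IN=(all ⊤)  OUT={f:-4; rest ⊤}
  B4:  IN={f:-4; rest ⊤}  OUT={c:-8, e:5, f:-4; rest ⊤}
  B5:  IN=(all ⊤)  OUT=(all ⊤)

Merge at B3: IN[B3] = OUT[B2] = {a: ⊤, b: ⊤, c: ⊤, d: ⊤, e: ⊤, f: ⊤}
Applying B3's transfer function to that IN value gives OUT[B3] (row B3 above).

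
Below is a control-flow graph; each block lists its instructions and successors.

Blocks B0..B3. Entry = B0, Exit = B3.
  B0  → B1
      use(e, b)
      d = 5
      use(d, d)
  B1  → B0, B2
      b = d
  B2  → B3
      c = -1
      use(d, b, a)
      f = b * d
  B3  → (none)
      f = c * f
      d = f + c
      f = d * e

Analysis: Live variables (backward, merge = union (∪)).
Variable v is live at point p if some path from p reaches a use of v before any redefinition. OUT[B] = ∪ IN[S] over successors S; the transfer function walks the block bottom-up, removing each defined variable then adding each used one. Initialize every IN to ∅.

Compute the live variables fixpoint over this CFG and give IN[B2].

Answer: {a, b, d, e}

Trace:
Converged values:
  B0: | IN={a, b, e} | OUT={a, d, e}
  B1: | IN={a, d, e} | OUT={a, b, d, e}
  B2: | IN={a, b, d, e} | OUT={c, e, f}
  B3: | IN={c, e, f} | OUT={}

Merge at B2: OUT[B2] = IN[B3] = {c, e, f}
Applying B2's transfer function to that OUT value gives IN[B2] (row B2 above).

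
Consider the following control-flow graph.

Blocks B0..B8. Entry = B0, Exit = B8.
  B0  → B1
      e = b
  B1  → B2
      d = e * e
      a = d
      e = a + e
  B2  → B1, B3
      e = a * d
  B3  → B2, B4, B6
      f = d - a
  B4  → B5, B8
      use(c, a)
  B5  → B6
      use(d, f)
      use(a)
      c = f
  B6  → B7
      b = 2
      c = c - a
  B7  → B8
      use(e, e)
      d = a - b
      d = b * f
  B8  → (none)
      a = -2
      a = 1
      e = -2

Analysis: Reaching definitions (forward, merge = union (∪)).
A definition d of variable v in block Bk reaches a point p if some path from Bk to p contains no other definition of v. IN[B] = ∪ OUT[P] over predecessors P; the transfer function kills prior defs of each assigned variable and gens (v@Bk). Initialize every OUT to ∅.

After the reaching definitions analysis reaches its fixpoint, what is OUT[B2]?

Answer: {a@B1, d@B1, e@B2, f@B3}

Working:
Converged values:
  B0:   IN={}   OUT={e@B0}
  B1:   IN={a@B1, d@B1, e@B0, e@B2, f@B3}   OUT={a@B1, d@B1, e@B1, f@B3}
  B2:   IN={a@B1, d@B1, e@B1, e@B2, f@B3}   OUT={a@B1, d@B1, e@B2, f@B3}
  B3:   IN={a@B1, d@B1, e@B2, f@B3}   OUT={a@B1, d@B1, e@B2, f@B3}
  B4:   IN={a@B1, d@B1, e@B2, f@B3}   OUT={a@B1, d@B1, e@B2, f@B3}
  B5:   IN={a@B1, d@B1, e@B2, f@B3}   OUT={a@B1, c@B5, d@B1, e@B2, f@B3}
  B6:   IN={a@B1, c@B5, d@B1, e@B2, f@B3}   OUT={a@B1, b@B6, c@B6, d@B1, e@B2, f@B3}
  B7:   IN={a@B1, b@B6, c@B6, d@B1, e@B2, f@B3}   OUT={a@B1, b@B6, c@B6, d@B7, e@B2, f@B3}
  B8:   IN={a@B1, b@B6, c@B6, d@B1, d@B7, e@B2, f@B3}   OUT={a@B8, b@B6, c@B6, d@B1, d@B7, e@B8, f@B3}

Merge at B2: IN[B2] = OUT[B1] ⊔ OUT[B3] = {a@B1, d@B1, e@B1, e@B2, f@B3}
Applying B2's transfer function to that IN value gives OUT[B2] (row B2 above).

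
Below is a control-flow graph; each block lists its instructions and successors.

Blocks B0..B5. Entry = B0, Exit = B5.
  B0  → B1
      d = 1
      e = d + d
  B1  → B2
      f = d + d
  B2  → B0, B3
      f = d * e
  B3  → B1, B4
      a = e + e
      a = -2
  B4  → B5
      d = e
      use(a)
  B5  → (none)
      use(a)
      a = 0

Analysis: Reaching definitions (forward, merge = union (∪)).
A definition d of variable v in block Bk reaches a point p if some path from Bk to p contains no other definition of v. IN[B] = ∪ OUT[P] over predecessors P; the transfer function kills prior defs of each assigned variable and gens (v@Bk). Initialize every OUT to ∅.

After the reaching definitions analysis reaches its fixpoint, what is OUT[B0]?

Per-block solution:
  B0: | IN={a@B3, d@B0, e@B0, f@B2} | OUT={a@B3, d@B0, e@B0, f@B2}
  B1: | IN={a@B3, d@B0, e@B0, f@B2} | OUT={a@B3, d@B0, e@B0, f@B1}
  B2: | IN={a@B3, d@B0, e@B0, f@B1} | OUT={a@B3, d@B0, e@B0, f@B2}
  B3: | IN={a@B3, d@B0, e@B0, f@B2} | OUT={a@B3, d@B0, e@B0, f@B2}
  B4: | IN={a@B3, d@B0, e@B0, f@B2} | OUT={a@B3, d@B4, e@B0, f@B2}
  B5: | IN={a@B3, d@B4, e@B0, f@B2} | OUT={a@B5, d@B4, e@B0, f@B2}

Merge at B0 (entry node, so the boundary value {} is joined with the incoming edge(s)): IN[B0] = {} ⊔ OUT[B2] = {a@B3, d@B0, e@B0, f@B2}
Applying B0's transfer function to that IN value gives OUT[B0] (row B0 above).

Answer: {a@B3, d@B0, e@B0, f@B2}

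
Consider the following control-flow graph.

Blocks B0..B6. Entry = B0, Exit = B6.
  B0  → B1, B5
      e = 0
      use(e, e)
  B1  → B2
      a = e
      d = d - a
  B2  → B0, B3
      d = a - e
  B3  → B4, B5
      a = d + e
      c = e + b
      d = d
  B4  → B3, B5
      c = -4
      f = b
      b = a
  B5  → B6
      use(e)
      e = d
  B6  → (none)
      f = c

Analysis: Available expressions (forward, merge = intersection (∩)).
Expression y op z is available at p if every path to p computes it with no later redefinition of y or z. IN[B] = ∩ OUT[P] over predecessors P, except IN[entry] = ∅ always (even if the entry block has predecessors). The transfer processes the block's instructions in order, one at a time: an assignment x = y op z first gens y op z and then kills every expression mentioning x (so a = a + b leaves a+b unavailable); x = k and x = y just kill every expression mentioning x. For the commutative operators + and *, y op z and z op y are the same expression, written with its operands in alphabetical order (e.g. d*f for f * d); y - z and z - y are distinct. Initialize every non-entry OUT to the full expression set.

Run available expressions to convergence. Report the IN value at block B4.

Answer: {b+e}

Working:
Converged values:
  B0:   IN={}   OUT={}
  B1:   IN={}   OUT={}
  B2:   IN={}   OUT={a-e}
  B3:   IN={}   OUT={b+e}
  B4:   IN={b+e}   OUT={}
  B5:   IN={}   OUT={}
  B6:   IN={}   OUT={}

Merge at B4: IN[B4] = OUT[B3] = {b+e}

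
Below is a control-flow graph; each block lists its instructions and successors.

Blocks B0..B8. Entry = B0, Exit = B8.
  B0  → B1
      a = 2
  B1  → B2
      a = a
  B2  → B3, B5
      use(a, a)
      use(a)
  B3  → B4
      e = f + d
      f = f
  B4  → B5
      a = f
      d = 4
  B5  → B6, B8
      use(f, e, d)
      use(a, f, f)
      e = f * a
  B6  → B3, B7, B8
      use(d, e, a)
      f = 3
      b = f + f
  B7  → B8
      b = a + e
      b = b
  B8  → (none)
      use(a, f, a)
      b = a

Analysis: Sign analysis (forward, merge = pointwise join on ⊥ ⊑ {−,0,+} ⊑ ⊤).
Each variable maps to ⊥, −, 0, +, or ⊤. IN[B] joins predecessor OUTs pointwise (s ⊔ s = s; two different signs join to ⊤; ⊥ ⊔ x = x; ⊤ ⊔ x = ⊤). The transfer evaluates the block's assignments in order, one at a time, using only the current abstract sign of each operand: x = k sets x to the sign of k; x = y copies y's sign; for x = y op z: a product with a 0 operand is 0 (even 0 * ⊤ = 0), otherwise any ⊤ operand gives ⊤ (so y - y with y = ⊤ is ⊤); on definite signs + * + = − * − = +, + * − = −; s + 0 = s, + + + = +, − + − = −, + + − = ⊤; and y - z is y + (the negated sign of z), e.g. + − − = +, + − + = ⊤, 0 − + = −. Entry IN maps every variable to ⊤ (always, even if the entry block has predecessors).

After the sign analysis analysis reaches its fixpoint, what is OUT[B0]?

Answer: {a: +, b: ⊤, c: ⊤, d: ⊤, e: ⊤, f: ⊤}

Derivation:
Per-block solution:
  B0:   IN=(all ⊤)   OUT={a:+; rest ⊤}
  B1:   IN={a:+; rest ⊤}   OUT={a:+; rest ⊤}
  B2:   IN={a:+; rest ⊤}   OUT={a:+; rest ⊤}
  B3:   IN=(all ⊤)   OUT=(all ⊤)
  B4:   IN=(all ⊤)   OUT={d:+; rest ⊤}
  B5:   IN=(all ⊤)   OUT=(all ⊤)
  B6:   IN=(all ⊤)   OUT={b:+, f:+; rest ⊤}
  B7:   IN={b:+, f:+; rest ⊤}   OUT={f:+; rest ⊤}
  B8:   IN=(all ⊤)   OUT=(all ⊤)

B0 is the boundary node: IN[B0] = {a: ⊤, b: ⊤, c: ⊤, d: ⊤, e: ⊤, f: ⊤}
Applying B0's transfer function to that IN value gives OUT[B0] (row B0 above).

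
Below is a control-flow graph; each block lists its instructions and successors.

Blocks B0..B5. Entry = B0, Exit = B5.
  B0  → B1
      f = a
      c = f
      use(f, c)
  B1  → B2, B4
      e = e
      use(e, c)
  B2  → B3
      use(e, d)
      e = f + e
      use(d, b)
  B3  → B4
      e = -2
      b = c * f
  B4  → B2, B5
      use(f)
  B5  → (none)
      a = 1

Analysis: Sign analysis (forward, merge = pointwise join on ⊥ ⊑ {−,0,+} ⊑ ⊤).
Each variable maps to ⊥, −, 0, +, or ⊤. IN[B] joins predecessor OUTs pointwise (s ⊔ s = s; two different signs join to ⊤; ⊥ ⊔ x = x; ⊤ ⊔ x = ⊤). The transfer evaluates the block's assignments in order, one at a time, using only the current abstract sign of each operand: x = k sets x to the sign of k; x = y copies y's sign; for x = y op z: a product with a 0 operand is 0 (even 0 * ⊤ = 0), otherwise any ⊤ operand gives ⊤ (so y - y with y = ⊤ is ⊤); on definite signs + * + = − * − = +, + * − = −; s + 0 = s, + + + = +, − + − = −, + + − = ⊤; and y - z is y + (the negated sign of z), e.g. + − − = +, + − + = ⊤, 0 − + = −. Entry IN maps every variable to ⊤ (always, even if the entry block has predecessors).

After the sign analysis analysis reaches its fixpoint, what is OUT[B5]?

Answer: {a: +, b: ⊤, c: ⊤, d: ⊤, e: ⊤, f: ⊤}

Derivation:
Converged values:
  B0:   IN=(all ⊤)   OUT=(all ⊤)
  B1:   IN=(all ⊤)   OUT=(all ⊤)
  B2:   IN=(all ⊤)   OUT=(all ⊤)
  B3:   IN=(all ⊤)   OUT={e:-; rest ⊤}
  B4:   IN=(all ⊤)   OUT=(all ⊤)
  B5:   IN=(all ⊤)   OUT={a:+; rest ⊤}

Merge at B5: IN[B5] = OUT[B4] = {a: ⊤, b: ⊤, c: ⊤, d: ⊤, e: ⊤, f: ⊤}
Applying B5's transfer function to that IN value gives OUT[B5] (row B5 above).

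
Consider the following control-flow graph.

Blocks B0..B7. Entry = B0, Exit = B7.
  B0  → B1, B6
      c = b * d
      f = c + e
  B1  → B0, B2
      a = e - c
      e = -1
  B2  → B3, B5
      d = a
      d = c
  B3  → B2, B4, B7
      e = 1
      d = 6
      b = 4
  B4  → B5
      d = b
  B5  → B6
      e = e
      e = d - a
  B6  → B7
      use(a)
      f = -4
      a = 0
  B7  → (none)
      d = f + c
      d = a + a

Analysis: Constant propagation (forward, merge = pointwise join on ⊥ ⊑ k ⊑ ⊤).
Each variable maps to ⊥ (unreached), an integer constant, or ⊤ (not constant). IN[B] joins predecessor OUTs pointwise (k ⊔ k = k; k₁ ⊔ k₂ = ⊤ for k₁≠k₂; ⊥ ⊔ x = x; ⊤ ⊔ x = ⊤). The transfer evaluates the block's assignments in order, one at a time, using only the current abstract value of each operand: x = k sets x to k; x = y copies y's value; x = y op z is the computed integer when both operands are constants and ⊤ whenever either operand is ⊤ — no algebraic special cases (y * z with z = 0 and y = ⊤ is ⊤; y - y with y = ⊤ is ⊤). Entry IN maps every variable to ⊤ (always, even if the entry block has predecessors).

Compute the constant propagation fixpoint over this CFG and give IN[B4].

Fixpoint table:
  B0:   IN=(all ⊤)   OUT=(all ⊤)
  B1:   IN=(all ⊤)   OUT={e:-1; rest ⊤}
  B2:   IN=(all ⊤)   OUT=(all ⊤)
  B3:   IN=(all ⊤)   OUT={b:4, d:6, e:1; rest ⊤}
  B4:   IN={b:4, d:6, e:1; rest ⊤}   OUT={b:4, d:4, e:1; rest ⊤}
  B5:   IN=(all ⊤)   OUT=(all ⊤)
  B6:   IN=(all ⊤)   OUT={a:0, f:-4; rest ⊤}
  B7:   IN=(all ⊤)   OUT=(all ⊤)

Merge at B4: IN[B4] = OUT[B3] = {a: ⊤, b: 4, c: ⊤, d: 6, e: 1, f: ⊤}

Answer: {a: ⊤, b: 4, c: ⊤, d: 6, e: 1, f: ⊤}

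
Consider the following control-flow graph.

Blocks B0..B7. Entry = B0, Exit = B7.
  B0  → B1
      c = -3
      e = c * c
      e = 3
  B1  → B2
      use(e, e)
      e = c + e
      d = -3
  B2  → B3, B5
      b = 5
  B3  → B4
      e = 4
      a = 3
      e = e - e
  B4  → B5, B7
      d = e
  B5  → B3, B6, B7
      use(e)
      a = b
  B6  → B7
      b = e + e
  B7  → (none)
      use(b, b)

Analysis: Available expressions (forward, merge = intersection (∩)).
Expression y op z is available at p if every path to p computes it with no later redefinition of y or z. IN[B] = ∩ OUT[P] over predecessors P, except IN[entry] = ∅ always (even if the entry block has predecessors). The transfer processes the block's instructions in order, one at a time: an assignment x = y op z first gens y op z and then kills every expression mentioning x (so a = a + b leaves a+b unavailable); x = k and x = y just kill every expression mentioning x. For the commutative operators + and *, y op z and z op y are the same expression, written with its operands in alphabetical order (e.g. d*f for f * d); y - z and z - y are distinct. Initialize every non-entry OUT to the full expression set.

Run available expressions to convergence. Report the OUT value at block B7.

Per-block solution:
  B0:   IN={}   OUT={c*c}
  B1:   IN={c*c}   OUT={c*c}
  B2:   IN={c*c}   OUT={c*c}
  B3:   IN={c*c}   OUT={c*c}
  B4:   IN={c*c}   OUT={c*c}
  B5:   IN={c*c}   OUT={c*c}
  B6:   IN={c*c}   OUT={c*c, e+e}
  B7:   IN={c*c}   OUT={c*c}

Merge at B7: IN[B7] = OUT[B4] ∩ OUT[B5] ∩ OUT[B6] = {c*c}
Applying B7's transfer function to that IN value gives OUT[B7] (row B7 above).

Answer: {c*c}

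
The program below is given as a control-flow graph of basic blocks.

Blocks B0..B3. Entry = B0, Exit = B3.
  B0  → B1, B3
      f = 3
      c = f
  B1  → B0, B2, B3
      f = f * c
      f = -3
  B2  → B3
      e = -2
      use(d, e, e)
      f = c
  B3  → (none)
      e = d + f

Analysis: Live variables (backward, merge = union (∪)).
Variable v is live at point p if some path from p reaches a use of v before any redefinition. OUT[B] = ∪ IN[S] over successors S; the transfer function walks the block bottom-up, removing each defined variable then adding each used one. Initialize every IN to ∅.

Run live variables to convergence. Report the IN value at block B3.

Answer: {d, f}

Working:
Converged values:
  B0: | IN={d} | OUT={c, d, f}
  B1: | IN={c, d, f} | OUT={c, d, f}
  B2: | IN={c, d} | OUT={d, f}
  B3: | IN={d, f} | OUT={}

B3 is the boundary node: OUT[B3] = {}
Applying B3's transfer function to that OUT value gives IN[B3] (row B3 above).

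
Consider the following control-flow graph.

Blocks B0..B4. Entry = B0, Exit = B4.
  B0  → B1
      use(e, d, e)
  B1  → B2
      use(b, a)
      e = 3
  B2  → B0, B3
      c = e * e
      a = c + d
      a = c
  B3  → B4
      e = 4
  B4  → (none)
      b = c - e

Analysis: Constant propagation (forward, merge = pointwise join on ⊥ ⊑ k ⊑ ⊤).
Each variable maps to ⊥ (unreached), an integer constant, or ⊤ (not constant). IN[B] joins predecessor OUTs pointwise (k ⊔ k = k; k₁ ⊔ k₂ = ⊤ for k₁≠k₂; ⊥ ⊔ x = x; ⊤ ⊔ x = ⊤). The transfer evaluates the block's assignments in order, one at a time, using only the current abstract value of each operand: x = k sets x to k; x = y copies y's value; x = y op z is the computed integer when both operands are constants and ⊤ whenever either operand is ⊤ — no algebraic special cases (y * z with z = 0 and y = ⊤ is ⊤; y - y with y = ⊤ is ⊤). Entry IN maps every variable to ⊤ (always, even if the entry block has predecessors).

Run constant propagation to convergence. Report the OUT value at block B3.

Answer: {a: 9, b: ⊤, c: 9, d: ⊤, e: 4, f: ⊤}

Trace:
Fixpoint table:
  B0:  IN=(all ⊤)  OUT=(all ⊤)
  B1:  IN=(all ⊤)  OUT={e:3; rest ⊤}
  B2:  IN={e:3; rest ⊤}  OUT={a:9, c:9, e:3; rest ⊤}
  B3:  IN={a:9, c:9, e:3; rest ⊤}  OUT={a:9, c:9, e:4; rest ⊤}
  B4:  IN={a:9, c:9, e:4; rest ⊤}  OUT={a:9, b:5, c:9, e:4; rest ⊤}

Merge at B3: IN[B3] = OUT[B2] = {a: 9, b: ⊤, c: 9, d: ⊤, e: 3, f: ⊤}
Applying B3's transfer function to that IN value gives OUT[B3] (row B3 above).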